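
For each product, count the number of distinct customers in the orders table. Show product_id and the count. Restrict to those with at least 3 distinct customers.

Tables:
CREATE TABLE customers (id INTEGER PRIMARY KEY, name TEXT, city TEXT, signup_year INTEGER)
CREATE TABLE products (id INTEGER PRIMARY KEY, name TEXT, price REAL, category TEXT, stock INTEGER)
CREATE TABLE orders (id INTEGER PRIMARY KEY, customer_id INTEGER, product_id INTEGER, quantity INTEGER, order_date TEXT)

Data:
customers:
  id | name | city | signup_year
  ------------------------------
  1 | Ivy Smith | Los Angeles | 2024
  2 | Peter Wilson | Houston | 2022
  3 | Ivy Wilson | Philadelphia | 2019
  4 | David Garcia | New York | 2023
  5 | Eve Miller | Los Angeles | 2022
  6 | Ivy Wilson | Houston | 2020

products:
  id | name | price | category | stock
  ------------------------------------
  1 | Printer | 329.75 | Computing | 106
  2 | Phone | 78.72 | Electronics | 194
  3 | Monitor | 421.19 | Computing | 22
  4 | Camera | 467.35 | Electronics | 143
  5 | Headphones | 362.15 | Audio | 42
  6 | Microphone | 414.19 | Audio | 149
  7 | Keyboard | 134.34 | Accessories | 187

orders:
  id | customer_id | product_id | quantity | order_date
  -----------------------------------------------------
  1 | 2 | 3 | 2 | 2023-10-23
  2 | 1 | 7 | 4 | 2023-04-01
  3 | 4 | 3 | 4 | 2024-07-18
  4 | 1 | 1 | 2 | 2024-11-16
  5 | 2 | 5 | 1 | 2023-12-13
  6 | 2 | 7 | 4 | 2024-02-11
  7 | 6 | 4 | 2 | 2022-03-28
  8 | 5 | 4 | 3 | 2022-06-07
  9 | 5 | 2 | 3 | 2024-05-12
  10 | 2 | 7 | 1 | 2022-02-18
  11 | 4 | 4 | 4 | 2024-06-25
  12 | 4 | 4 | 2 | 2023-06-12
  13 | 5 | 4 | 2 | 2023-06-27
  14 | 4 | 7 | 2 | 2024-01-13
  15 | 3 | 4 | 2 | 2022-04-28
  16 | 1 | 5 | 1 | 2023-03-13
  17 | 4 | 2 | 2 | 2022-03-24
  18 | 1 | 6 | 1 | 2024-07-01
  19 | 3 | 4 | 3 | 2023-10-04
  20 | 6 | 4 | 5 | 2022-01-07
SELECT product_id, COUNT(DISTINCT customer_id) AS distinct_customer_count FROM orders GROUP BY product_id HAVING COUNT(DISTINCT customer_id) >= 3

Execution result:
product_id | distinct_customer_count
4 | 4
7 | 3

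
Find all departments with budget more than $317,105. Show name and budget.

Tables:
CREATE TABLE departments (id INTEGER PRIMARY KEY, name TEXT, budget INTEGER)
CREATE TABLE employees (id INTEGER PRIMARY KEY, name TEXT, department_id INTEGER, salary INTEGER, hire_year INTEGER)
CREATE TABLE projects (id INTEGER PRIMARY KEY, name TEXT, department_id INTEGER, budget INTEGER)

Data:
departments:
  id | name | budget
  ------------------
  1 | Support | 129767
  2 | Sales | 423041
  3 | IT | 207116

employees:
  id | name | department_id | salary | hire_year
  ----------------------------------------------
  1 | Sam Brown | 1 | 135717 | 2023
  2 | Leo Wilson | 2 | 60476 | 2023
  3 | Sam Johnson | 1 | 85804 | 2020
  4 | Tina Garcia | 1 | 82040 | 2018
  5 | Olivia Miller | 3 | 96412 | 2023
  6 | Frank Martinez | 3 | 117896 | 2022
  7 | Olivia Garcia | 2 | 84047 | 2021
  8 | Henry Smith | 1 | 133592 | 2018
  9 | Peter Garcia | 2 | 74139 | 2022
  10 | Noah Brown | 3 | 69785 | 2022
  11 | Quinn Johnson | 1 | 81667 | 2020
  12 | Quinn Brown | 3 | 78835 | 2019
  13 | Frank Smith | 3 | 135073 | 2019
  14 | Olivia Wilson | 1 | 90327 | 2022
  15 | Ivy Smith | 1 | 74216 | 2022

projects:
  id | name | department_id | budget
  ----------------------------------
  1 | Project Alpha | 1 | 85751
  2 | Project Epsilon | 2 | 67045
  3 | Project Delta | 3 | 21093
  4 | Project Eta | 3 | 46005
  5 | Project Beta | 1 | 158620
SELECT name, budget FROM departments WHERE budget > 317105

Execution result:
name | budget
Sales | 423041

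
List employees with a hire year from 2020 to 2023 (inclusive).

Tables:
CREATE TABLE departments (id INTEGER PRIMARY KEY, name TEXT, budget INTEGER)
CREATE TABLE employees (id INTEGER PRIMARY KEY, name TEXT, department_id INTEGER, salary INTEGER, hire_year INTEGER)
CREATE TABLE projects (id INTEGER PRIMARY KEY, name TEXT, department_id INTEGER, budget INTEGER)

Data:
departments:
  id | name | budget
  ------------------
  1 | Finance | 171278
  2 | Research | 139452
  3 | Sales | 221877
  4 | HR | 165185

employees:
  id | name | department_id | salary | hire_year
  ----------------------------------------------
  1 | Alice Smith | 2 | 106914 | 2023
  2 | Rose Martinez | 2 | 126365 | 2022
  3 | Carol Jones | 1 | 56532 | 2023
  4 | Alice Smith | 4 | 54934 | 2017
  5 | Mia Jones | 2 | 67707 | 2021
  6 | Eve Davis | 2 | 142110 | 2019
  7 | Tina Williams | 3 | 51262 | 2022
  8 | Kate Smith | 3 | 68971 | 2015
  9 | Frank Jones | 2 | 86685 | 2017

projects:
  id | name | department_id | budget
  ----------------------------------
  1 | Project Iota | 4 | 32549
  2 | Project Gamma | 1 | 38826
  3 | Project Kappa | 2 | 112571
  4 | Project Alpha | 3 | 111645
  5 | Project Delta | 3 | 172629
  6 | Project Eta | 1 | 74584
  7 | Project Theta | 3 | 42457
SELECT name, hire_year FROM employees WHERE hire_year BETWEEN 2020 AND 2023

Execution result:
name | hire_year
Alice Smith | 2023
Rose Martinez | 2022
Carol Jones | 2023
Mia Jones | 2021
Tina Williams | 2022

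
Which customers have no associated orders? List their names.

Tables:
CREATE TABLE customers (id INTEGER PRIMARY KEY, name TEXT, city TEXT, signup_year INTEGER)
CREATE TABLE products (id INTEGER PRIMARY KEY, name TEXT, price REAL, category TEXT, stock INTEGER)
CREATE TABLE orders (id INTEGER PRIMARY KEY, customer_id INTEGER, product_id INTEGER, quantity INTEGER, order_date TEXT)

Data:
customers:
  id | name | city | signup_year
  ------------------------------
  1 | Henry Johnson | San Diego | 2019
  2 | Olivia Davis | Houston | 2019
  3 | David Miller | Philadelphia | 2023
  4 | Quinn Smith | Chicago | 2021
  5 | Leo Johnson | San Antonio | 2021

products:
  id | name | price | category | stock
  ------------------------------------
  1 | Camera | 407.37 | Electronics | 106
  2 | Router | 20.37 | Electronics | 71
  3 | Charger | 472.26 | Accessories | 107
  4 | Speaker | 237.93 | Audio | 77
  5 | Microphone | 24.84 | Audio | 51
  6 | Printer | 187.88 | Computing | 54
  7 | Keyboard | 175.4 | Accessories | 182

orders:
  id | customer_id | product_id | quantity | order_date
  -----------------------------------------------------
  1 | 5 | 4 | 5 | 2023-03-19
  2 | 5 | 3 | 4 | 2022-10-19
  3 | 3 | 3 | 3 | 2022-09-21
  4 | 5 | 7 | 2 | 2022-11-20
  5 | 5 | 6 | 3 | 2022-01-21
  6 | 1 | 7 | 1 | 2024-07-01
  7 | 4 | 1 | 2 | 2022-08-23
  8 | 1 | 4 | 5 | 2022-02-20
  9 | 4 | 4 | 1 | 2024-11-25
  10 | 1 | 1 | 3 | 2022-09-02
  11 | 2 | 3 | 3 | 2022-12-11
SELECT p.name FROM customers p LEFT JOIN orders c ON c.customer_id = p.id WHERE c.id IS NULL

Execution result:
(no rows)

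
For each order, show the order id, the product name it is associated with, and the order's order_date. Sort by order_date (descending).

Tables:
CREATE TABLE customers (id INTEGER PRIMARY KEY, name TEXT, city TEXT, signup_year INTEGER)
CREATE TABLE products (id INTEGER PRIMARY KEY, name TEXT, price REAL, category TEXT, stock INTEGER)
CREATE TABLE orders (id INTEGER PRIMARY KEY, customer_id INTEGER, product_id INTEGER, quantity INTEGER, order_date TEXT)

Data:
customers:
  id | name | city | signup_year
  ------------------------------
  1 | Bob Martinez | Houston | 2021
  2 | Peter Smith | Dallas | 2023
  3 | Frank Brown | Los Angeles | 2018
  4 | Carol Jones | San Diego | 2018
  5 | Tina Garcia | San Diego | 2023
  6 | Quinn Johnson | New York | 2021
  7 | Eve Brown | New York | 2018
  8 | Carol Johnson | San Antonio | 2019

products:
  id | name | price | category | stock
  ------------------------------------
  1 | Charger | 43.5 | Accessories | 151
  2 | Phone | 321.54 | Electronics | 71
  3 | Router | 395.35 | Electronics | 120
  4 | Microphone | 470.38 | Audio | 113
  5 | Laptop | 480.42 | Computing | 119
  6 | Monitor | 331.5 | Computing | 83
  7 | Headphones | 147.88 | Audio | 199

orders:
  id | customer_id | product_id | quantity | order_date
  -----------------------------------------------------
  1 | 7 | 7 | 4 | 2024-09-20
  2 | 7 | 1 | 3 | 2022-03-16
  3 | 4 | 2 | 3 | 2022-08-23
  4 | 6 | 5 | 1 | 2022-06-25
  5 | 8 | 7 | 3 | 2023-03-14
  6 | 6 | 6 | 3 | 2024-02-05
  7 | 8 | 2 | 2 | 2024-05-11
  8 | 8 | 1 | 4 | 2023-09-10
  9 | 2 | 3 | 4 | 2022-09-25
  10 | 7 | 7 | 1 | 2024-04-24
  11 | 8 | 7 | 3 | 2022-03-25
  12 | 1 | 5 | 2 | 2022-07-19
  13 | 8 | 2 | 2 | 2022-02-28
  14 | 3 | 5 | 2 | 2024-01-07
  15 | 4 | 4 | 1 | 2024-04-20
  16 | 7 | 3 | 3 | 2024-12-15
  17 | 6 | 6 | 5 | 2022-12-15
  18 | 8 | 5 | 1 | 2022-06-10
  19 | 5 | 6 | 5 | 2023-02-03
SELECT c.id, p.name AS product, c.order_date FROM orders c JOIN products p ON c.product_id = p.id ORDER BY c.order_date DESC

Execution result:
id | product | order_date
16 | Router | 2024-12-15
1 | Headphones | 2024-09-20
7 | Phone | 2024-05-11
10 | Headphones | 2024-04-24
15 | Microphone | 2024-04-20
6 | Monitor | 2024-02-05
14 | Laptop | 2024-01-07
8 | Charger | 2023-09-10
5 | Headphones | 2023-03-14
19 | Monitor | 2023-02-03
17 | Monitor | 2022-12-15
9 | Router | 2022-09-25
3 | Phone | 2022-08-23
12 | Laptop | 2022-07-19
4 | Laptop | 2022-06-25
18 | Laptop | 2022-06-10
11 | Headphones | 2022-03-25
2 | Charger | 2022-03-16
13 | Phone | 2022-02-28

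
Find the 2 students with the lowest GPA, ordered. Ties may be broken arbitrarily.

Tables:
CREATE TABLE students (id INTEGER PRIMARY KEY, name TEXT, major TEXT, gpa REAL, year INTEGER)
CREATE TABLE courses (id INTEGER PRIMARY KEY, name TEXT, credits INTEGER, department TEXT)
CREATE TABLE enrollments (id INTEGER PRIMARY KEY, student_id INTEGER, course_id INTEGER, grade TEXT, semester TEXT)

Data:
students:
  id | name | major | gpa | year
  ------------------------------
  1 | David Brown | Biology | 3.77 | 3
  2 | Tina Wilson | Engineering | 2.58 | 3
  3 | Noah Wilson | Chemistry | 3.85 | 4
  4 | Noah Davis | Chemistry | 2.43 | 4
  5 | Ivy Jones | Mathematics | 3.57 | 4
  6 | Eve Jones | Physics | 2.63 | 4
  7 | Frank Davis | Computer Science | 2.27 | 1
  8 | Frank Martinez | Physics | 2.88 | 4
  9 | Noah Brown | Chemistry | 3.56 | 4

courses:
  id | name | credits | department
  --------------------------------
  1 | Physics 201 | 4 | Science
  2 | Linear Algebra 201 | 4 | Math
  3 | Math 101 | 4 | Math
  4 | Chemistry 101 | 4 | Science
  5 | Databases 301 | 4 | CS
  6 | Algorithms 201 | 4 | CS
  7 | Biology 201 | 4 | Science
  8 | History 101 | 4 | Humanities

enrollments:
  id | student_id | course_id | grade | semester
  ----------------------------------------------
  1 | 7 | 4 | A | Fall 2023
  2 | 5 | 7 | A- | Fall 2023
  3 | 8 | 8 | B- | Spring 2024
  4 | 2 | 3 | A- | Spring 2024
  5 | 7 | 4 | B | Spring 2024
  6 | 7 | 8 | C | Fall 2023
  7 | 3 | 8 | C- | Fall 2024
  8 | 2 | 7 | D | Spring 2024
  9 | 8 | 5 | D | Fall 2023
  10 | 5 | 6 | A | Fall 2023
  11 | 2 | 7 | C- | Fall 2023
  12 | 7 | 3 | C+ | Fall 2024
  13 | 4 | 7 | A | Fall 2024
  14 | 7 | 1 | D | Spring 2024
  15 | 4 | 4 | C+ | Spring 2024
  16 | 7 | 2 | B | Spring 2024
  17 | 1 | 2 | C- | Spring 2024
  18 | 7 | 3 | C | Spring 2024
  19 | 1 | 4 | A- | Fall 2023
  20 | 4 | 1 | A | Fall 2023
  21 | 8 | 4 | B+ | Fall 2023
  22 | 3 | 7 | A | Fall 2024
SELECT name, gpa FROM students ORDER BY gpa ASC LIMIT 2

Execution result:
name | gpa
Frank Davis | 2.27
Noah Davis | 2.43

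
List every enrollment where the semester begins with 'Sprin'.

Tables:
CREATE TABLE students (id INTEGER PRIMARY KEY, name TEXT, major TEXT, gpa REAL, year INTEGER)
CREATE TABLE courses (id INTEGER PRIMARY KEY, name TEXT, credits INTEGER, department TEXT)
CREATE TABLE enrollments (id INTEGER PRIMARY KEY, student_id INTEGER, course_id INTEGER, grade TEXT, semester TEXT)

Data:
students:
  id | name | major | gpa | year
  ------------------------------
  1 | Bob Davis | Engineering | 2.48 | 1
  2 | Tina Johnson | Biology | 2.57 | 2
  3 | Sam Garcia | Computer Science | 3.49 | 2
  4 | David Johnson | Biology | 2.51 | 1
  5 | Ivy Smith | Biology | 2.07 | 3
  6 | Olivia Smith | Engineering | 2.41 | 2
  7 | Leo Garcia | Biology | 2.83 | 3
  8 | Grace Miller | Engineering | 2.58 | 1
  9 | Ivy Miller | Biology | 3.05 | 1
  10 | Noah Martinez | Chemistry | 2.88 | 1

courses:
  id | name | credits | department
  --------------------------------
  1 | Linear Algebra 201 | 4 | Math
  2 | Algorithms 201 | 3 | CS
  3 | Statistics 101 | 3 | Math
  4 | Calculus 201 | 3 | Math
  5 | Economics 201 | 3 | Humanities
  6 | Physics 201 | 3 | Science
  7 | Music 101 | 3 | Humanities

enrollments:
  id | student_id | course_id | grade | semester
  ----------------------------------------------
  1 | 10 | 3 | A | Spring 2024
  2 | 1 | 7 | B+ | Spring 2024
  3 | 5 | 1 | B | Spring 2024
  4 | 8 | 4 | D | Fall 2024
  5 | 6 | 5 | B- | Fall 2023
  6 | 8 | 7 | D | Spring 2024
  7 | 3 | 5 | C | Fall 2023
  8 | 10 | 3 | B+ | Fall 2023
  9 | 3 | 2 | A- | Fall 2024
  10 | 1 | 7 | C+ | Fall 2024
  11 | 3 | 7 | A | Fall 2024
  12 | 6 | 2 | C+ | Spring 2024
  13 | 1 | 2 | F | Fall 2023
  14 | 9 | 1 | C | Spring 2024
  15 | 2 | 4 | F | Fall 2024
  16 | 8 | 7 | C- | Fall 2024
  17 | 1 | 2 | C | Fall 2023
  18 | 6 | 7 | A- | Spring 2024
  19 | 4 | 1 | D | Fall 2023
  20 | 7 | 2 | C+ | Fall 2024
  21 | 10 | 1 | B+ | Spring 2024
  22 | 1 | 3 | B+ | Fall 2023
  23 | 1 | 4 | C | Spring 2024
SELECT id, semester FROM enrollments WHERE semester LIKE 'Sprin%'

Execution result:
id | semester
1 | Spring 2024
2 | Spring 2024
3 | Spring 2024
6 | Spring 2024
12 | Spring 2024
14 | Spring 2024
18 | Spring 2024
21 | Spring 2024
23 | Spring 2024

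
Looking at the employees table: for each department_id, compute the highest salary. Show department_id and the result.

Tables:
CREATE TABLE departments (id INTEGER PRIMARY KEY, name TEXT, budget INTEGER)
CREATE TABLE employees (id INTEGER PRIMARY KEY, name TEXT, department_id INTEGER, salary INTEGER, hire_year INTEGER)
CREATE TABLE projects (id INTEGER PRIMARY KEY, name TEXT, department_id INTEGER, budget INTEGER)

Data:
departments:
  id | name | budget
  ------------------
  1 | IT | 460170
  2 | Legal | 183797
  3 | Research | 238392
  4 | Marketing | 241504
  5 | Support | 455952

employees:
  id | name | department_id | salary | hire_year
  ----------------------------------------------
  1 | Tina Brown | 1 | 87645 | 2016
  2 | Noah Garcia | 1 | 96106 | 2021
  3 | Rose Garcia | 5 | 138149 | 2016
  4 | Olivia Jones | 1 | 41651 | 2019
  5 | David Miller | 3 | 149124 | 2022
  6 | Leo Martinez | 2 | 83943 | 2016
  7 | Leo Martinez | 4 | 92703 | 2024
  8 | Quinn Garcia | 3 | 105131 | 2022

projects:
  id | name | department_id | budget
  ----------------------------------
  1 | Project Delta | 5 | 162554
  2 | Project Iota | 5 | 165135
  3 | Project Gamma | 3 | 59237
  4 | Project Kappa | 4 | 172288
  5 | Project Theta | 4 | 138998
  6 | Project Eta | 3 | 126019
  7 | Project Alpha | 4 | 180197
SELECT department_id, MAX(salary) AS max_salary FROM employees GROUP BY department_id

Execution result:
department_id | max_salary
1 | 96106
2 | 83943
3 | 149124
4 | 92703
5 | 138149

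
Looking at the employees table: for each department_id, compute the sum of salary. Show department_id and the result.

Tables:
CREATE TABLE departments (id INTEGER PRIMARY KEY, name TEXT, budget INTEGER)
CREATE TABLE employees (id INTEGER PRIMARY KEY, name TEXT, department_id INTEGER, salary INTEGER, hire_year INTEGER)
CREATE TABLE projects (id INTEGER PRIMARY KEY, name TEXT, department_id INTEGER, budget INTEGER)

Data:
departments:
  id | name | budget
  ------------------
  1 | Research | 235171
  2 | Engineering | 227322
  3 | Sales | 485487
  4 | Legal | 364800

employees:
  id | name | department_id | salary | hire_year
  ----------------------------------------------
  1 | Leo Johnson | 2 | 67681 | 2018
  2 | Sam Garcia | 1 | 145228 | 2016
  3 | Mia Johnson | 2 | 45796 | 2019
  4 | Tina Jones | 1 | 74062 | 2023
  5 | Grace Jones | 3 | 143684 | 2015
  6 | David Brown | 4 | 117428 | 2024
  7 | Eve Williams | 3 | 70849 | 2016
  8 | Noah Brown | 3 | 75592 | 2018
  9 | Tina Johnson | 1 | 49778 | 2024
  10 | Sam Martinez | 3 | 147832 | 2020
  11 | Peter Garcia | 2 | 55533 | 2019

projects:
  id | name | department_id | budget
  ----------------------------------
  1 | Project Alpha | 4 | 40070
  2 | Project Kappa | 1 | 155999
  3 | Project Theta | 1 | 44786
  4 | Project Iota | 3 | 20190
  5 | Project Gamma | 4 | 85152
SELECT department_id, SUM(salary) AS sum_salary FROM employees GROUP BY department_id

Execution result:
department_id | sum_salary
1 | 269068
2 | 169010
3 | 437957
4 | 117428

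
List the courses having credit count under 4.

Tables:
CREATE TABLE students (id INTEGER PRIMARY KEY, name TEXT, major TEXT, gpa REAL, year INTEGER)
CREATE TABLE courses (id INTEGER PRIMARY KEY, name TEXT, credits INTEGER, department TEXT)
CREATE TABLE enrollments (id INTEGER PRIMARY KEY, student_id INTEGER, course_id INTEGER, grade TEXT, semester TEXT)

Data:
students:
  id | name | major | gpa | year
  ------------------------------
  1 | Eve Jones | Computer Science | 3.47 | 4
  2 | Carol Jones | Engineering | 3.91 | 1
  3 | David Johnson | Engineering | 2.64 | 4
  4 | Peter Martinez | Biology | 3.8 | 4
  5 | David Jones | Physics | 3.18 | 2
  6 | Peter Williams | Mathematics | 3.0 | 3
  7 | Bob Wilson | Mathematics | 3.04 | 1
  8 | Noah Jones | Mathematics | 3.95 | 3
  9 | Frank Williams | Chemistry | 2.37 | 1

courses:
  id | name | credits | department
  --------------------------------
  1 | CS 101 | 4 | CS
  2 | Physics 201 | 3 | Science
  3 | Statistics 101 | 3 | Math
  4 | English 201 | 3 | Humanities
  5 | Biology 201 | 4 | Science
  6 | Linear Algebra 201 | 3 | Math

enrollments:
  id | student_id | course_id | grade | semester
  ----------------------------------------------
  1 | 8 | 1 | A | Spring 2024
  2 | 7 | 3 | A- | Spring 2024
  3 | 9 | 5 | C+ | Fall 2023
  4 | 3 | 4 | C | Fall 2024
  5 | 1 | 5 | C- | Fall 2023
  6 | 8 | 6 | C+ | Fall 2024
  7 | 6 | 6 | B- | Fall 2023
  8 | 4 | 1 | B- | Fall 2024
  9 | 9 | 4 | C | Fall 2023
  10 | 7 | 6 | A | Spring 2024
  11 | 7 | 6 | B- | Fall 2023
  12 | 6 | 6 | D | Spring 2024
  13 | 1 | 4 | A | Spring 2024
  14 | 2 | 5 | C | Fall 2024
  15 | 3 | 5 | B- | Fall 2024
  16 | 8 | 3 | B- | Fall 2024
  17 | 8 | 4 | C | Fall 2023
SELECT name, credits FROM courses WHERE credits < 4

Execution result:
name | credits
Physics 201 | 3
Statistics 101 | 3
English 201 | 3
Linear Algebra 201 | 3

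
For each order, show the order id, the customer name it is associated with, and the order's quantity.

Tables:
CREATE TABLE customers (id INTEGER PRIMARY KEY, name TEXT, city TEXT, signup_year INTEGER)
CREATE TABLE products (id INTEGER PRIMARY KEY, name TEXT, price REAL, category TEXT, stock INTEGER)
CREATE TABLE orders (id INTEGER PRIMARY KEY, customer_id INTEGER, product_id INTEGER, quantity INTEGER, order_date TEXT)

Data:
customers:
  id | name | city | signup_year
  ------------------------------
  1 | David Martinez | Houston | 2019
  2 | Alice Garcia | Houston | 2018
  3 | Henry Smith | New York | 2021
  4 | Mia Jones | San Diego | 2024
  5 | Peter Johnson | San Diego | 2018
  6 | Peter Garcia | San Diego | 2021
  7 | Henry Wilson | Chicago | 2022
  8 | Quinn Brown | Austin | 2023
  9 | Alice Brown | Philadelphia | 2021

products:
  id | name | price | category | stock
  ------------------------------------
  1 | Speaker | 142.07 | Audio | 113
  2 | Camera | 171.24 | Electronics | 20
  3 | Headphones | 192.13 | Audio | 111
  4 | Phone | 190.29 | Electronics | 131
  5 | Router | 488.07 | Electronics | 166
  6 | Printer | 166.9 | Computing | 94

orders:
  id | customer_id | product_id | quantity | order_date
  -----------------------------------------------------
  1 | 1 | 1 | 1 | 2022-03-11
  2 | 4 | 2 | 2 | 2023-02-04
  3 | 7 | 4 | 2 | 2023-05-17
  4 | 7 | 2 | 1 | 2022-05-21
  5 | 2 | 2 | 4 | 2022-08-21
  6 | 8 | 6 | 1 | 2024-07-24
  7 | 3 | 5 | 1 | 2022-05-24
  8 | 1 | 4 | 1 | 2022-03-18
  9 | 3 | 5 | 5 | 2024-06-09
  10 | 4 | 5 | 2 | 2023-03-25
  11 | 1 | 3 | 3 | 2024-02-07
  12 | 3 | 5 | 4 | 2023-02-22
SELECT c.id, p.name AS customer, c.quantity FROM orders c JOIN customers p ON c.customer_id = p.id

Execution result:
id | customer | quantity
1 | David Martinez | 1
2 | Mia Jones | 2
3 | Henry Wilson | 2
4 | Henry Wilson | 1
5 | Alice Garcia | 4
6 | Quinn Brown | 1
7 | Henry Smith | 1
8 | David Martinez | 1
9 | Henry Smith | 5
10 | Mia Jones | 2
11 | David Martinez | 3
12 | Henry Smith | 4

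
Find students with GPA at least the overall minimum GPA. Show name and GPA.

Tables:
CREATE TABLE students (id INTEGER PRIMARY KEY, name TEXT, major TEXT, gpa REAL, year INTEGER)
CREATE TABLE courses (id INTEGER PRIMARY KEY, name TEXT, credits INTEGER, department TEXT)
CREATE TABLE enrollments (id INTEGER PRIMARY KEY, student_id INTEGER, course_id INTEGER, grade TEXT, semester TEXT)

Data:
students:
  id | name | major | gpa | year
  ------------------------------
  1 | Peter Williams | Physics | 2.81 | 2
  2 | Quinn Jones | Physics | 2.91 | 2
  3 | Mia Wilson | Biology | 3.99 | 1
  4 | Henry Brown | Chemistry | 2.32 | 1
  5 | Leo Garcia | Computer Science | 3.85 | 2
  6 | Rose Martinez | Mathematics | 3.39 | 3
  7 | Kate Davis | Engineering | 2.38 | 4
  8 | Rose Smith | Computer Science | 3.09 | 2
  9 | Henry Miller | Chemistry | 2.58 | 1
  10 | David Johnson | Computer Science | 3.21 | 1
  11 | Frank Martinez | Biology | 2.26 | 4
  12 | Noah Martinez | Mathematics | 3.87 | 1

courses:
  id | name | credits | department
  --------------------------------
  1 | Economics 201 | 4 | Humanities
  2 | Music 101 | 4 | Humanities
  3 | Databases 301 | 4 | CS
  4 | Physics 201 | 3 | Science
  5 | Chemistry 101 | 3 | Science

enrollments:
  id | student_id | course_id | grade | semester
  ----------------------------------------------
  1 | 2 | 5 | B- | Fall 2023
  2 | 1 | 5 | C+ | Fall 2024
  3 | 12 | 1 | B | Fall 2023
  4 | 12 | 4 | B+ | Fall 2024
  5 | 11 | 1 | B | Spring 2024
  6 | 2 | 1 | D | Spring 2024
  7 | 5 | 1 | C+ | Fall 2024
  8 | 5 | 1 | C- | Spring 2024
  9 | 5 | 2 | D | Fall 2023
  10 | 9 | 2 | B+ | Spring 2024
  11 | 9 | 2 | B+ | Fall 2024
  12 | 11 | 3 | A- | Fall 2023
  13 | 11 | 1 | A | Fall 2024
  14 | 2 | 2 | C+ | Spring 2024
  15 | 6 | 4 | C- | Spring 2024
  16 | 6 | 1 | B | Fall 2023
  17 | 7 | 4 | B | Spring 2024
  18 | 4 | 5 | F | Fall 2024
SELECT name, gpa FROM students WHERE gpa >= (SELECT MIN(gpa) FROM students)

Execution result:
name | gpa
Peter Williams | 2.81
Quinn Jones | 2.91
Mia Wilson | 3.99
Henry Brown | 2.32
Leo Garcia | 3.85
Rose Martinez | 3.39
Kate Davis | 2.38
Rose Smith | 3.09
Henry Miller | 2.58
David Johnson | 3.21
Frank Martinez | 2.26
Noah Martinez | 3.87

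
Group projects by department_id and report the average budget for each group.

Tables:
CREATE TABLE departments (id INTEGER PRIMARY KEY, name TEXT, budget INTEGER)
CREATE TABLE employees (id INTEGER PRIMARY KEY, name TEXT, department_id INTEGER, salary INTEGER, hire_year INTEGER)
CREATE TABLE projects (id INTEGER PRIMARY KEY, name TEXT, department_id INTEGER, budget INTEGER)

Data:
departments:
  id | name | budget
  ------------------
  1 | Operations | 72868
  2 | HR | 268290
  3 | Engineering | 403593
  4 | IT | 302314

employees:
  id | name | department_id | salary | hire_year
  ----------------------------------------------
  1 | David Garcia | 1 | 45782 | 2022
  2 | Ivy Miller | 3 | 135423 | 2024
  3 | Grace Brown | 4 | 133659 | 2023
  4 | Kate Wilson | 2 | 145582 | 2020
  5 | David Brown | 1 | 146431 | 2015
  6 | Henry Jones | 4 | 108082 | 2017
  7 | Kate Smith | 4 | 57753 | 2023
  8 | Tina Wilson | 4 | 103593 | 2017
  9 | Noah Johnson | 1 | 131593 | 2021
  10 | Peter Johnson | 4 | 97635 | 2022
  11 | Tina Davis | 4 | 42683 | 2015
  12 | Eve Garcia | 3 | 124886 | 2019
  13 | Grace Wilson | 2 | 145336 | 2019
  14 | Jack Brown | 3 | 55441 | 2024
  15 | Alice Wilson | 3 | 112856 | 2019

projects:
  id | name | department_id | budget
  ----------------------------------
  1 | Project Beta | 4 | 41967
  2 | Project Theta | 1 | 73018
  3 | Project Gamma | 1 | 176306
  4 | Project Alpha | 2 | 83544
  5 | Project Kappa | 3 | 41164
SELECT department_id, AVG(budget) AS avg_budget FROM projects GROUP BY department_id

Execution result:
department_id | avg_budget
1 | 124662.00
2 | 83544.00
3 | 41164.00
4 | 41967.00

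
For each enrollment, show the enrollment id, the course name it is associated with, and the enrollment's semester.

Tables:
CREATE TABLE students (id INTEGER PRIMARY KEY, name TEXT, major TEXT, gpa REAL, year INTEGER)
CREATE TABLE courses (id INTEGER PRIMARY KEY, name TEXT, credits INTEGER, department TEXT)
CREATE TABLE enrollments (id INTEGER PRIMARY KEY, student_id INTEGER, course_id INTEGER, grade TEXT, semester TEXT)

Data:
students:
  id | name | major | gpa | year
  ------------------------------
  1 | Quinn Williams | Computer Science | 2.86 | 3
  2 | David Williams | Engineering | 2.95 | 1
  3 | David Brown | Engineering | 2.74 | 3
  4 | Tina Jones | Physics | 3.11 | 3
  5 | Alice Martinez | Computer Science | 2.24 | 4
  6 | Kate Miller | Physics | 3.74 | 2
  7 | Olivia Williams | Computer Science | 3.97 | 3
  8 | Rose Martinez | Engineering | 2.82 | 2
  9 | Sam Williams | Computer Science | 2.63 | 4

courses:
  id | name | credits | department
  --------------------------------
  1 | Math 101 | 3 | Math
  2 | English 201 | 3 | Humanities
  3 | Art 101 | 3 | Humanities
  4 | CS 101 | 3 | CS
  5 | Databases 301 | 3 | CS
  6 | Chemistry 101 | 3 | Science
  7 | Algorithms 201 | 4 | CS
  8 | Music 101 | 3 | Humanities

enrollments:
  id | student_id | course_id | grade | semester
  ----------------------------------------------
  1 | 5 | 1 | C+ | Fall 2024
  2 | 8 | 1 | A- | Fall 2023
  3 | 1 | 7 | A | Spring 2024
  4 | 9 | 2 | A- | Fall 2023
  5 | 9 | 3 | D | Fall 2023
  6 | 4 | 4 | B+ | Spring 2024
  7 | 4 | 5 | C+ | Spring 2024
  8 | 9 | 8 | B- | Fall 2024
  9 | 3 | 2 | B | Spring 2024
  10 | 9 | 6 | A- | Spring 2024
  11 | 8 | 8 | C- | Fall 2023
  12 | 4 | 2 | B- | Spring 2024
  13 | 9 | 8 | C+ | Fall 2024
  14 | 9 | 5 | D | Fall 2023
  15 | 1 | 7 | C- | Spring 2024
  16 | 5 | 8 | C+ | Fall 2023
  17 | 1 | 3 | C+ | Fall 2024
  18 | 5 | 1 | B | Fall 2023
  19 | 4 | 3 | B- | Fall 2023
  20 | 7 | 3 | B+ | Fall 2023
SELECT c.id, p.name AS course, c.semester FROM enrollments c JOIN courses p ON c.course_id = p.id

Execution result:
id | course | semester
1 | Math 101 | Fall 2024
2 | Math 101 | Fall 2023
3 | Algorithms 201 | Spring 2024
4 | English 201 | Fall 2023
5 | Art 101 | Fall 2023
6 | CS 101 | Spring 2024
7 | Databases 301 | Spring 2024
8 | Music 101 | Fall 2024
9 | English 201 | Spring 2024
10 | Chemistry 101 | Spring 2024
11 | Music 101 | Fall 2023
12 | English 201 | Spring 2024
13 | Music 101 | Fall 2024
14 | Databases 301 | Fall 2023
15 | Algorithms 201 | Spring 2024
16 | Music 101 | Fall 2023
17 | Art 101 | Fall 2024
18 | Math 101 | Fall 2023
19 | Art 101 | Fall 2023
20 | Art 101 | Fall 2023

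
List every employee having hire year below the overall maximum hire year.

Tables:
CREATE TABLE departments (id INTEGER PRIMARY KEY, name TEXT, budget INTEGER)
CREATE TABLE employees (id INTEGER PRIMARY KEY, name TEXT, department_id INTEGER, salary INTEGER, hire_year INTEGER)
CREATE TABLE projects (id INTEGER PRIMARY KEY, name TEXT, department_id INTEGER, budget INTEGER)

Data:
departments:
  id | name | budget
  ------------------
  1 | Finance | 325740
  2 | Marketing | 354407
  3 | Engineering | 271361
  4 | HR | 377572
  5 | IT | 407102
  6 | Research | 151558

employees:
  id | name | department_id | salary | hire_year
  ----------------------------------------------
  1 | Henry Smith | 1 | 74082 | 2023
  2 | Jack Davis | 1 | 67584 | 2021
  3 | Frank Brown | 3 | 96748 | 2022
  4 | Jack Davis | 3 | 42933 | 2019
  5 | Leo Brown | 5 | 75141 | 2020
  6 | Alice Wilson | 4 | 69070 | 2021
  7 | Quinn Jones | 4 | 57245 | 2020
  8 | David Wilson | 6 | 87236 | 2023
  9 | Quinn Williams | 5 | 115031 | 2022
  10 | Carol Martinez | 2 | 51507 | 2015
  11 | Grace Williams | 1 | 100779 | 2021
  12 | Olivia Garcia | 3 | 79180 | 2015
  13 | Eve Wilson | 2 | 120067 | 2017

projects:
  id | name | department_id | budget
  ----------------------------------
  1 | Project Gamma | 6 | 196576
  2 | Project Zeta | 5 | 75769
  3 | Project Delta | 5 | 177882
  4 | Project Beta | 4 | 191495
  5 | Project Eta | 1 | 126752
SELECT name, hire_year FROM employees WHERE hire_year < (SELECT MAX(hire_year) FROM employees)

Execution result:
name | hire_year
Jack Davis | 2021
Frank Brown | 2022
Jack Davis | 2019
Leo Brown | 2020
Alice Wilson | 2021
Quinn Jones | 2020
Quinn Williams | 2022
Carol Martinez | 2015
Grace Williams | 2021
Olivia Garcia | 2015
Eve Wilson | 2017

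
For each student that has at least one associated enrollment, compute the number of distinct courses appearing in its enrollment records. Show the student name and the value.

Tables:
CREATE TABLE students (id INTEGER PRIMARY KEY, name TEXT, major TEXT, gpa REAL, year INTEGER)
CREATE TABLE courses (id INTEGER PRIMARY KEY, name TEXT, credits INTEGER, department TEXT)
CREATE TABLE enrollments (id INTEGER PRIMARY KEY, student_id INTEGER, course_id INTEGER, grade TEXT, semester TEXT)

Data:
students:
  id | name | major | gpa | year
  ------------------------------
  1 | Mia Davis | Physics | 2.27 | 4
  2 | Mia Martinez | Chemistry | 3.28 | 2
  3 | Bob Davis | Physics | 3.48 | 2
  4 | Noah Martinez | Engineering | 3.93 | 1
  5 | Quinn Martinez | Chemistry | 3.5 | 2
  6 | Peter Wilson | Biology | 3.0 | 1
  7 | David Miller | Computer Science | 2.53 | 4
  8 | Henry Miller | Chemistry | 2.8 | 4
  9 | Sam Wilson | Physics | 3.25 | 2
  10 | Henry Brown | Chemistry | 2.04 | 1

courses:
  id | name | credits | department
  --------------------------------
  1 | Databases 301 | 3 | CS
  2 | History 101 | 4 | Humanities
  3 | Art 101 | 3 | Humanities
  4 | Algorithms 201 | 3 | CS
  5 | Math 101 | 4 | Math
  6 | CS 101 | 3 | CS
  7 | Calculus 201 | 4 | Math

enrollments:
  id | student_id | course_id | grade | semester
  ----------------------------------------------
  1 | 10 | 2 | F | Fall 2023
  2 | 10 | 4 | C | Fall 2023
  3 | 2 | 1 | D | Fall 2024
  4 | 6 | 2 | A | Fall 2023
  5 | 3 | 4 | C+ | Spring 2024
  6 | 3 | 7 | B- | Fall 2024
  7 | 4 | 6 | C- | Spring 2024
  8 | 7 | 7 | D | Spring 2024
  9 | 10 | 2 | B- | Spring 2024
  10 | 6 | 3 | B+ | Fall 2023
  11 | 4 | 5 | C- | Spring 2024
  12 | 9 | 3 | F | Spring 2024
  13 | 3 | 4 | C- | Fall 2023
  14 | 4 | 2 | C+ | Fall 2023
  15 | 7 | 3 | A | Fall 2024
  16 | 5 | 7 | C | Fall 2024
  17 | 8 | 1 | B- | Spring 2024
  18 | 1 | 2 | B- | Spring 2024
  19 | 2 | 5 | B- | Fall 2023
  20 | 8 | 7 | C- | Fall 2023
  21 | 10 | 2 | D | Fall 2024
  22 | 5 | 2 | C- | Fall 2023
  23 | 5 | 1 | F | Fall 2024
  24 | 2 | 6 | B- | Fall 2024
SELECT p.name, COUNT(DISTINCT c.course_id) AS distinct_course_count FROM enrollments c JOIN students p ON c.student_id = p.id GROUP BY p.id, p.name

Execution result:
name | distinct_course_count
Mia Davis | 1
Mia Martinez | 3
Bob Davis | 2
Noah Martinez | 3
Quinn Martinez | 3
Peter Wilson | 2
David Miller | 2
Henry Miller | 2
Sam Wilson | 1
Henry Brown | 2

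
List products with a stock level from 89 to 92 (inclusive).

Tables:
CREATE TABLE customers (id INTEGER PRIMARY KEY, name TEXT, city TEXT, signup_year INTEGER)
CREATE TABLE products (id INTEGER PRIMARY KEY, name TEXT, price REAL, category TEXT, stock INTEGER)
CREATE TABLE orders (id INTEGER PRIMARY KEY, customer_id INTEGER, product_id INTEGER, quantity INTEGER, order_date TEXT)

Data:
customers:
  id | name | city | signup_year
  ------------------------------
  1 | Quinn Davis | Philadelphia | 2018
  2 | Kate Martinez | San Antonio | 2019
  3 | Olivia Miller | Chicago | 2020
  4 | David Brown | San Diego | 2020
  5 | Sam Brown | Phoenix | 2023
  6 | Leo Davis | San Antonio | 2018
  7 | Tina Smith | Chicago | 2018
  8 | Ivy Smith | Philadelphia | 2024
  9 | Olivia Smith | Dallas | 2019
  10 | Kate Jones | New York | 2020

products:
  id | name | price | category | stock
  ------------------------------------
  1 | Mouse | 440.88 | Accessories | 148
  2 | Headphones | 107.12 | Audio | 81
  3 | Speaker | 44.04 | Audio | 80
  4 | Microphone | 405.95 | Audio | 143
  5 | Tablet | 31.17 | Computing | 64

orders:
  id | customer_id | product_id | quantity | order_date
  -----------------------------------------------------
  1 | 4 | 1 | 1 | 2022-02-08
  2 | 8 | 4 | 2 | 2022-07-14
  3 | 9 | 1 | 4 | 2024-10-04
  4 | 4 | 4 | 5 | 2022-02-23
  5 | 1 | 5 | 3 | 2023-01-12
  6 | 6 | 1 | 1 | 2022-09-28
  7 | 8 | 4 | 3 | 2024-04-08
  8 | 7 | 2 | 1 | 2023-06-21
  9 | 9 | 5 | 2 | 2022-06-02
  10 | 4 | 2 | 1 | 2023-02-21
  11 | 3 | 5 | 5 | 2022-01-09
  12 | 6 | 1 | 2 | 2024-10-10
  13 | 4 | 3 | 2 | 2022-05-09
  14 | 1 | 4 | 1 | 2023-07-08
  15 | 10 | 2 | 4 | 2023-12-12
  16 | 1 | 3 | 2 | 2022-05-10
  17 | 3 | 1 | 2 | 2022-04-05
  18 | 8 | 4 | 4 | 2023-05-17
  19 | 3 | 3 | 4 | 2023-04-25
SELECT name, stock FROM products WHERE stock BETWEEN 89 AND 92

Execution result:
(no rows)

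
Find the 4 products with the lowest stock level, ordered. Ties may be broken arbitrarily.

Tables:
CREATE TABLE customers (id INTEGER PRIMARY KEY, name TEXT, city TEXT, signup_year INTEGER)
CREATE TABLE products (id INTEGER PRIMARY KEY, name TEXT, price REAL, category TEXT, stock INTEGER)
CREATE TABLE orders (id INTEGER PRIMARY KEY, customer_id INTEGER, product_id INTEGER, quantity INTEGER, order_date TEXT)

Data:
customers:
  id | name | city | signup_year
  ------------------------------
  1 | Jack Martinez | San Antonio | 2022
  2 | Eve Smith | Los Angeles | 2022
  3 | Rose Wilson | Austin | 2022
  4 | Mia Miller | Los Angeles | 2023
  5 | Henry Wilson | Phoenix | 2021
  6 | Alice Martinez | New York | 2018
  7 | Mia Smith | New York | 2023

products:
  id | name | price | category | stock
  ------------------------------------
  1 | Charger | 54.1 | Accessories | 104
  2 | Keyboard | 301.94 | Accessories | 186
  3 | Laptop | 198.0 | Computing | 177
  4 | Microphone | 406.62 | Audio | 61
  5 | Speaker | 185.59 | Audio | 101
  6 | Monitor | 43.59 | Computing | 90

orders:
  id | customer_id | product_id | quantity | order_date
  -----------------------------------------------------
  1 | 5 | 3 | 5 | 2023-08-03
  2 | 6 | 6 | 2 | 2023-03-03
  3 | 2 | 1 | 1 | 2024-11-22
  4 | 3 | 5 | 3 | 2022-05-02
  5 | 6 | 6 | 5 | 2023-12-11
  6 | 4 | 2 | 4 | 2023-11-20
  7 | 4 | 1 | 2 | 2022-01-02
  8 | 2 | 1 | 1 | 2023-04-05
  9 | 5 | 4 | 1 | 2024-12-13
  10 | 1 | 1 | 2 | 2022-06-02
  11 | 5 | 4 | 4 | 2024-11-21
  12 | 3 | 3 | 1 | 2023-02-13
SELECT name, stock FROM products ORDER BY stock ASC LIMIT 4

Execution result:
name | stock
Microphone | 61
Monitor | 90
Speaker | 101
Charger | 104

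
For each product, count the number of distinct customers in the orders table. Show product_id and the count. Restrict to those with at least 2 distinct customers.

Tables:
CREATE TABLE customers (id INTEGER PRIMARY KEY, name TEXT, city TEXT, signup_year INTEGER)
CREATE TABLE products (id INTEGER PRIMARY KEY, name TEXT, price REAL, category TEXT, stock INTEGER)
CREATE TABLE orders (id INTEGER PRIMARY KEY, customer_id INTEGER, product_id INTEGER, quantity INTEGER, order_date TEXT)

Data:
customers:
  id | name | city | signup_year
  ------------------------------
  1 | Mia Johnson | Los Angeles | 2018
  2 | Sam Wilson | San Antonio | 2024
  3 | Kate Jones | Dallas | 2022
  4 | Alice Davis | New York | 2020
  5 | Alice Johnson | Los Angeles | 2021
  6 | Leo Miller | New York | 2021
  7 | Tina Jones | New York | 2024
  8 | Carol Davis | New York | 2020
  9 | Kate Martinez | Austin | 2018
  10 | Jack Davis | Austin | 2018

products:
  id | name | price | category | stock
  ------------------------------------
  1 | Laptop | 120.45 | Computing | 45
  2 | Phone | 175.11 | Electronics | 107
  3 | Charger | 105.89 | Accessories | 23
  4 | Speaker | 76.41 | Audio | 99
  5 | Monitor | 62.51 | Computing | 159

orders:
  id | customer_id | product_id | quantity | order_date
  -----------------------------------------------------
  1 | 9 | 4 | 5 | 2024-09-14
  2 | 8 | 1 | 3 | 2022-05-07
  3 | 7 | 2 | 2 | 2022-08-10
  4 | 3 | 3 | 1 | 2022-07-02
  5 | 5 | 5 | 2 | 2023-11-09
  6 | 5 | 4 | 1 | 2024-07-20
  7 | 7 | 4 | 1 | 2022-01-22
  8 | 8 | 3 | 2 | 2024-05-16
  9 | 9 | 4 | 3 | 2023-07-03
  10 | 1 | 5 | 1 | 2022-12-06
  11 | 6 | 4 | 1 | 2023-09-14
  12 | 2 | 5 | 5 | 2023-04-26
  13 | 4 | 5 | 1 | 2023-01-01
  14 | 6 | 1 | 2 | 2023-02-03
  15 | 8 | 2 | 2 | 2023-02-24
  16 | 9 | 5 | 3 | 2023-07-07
SELECT product_id, COUNT(DISTINCT customer_id) AS distinct_customer_count FROM orders GROUP BY product_id HAVING COUNT(DISTINCT customer_id) >= 2

Execution result:
product_id | distinct_customer_count
1 | 2
2 | 2
3 | 2
4 | 4
5 | 5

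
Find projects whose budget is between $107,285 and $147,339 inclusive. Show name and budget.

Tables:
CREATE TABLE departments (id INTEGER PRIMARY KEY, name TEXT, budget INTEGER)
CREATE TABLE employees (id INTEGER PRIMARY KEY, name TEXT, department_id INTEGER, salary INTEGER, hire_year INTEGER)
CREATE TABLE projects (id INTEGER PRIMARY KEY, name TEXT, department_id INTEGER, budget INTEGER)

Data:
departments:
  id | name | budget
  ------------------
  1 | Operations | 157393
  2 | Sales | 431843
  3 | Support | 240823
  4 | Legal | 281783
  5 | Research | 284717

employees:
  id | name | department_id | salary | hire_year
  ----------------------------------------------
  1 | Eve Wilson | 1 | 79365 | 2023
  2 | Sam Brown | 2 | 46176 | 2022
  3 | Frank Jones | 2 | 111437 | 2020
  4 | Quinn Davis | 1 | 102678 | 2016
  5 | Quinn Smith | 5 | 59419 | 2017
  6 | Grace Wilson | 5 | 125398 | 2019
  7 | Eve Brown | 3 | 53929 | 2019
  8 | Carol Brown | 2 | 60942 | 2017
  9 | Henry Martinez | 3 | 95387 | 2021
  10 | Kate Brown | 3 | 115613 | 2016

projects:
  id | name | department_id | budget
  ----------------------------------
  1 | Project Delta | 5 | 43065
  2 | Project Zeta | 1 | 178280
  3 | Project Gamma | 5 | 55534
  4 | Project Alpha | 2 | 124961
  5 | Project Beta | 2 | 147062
SELECT name, budget FROM projects WHERE budget BETWEEN 107285 AND 147339

Execution result:
name | budget
Project Alpha | 124961
Project Beta | 147062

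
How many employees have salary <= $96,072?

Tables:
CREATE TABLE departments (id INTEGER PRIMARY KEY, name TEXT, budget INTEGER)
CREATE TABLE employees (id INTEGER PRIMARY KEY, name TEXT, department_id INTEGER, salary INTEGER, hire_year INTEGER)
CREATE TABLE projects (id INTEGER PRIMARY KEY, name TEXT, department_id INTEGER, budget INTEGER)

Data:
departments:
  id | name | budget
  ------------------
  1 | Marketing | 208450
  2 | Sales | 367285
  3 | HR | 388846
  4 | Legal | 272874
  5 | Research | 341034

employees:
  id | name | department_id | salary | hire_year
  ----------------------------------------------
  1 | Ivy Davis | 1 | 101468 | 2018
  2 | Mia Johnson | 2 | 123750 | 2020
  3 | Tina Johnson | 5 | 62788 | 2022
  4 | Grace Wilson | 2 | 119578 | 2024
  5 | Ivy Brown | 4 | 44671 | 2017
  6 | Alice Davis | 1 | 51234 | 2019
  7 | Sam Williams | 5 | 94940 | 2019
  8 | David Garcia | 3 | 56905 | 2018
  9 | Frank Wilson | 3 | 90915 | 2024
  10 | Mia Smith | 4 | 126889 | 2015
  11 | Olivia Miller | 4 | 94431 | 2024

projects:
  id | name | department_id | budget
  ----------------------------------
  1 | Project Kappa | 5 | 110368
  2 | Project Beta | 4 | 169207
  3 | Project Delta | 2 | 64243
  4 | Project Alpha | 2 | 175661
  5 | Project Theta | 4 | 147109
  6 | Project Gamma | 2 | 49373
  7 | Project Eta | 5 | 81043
SELECT COUNT(*) FROM employees WHERE salary <= 96072

Execution result:
7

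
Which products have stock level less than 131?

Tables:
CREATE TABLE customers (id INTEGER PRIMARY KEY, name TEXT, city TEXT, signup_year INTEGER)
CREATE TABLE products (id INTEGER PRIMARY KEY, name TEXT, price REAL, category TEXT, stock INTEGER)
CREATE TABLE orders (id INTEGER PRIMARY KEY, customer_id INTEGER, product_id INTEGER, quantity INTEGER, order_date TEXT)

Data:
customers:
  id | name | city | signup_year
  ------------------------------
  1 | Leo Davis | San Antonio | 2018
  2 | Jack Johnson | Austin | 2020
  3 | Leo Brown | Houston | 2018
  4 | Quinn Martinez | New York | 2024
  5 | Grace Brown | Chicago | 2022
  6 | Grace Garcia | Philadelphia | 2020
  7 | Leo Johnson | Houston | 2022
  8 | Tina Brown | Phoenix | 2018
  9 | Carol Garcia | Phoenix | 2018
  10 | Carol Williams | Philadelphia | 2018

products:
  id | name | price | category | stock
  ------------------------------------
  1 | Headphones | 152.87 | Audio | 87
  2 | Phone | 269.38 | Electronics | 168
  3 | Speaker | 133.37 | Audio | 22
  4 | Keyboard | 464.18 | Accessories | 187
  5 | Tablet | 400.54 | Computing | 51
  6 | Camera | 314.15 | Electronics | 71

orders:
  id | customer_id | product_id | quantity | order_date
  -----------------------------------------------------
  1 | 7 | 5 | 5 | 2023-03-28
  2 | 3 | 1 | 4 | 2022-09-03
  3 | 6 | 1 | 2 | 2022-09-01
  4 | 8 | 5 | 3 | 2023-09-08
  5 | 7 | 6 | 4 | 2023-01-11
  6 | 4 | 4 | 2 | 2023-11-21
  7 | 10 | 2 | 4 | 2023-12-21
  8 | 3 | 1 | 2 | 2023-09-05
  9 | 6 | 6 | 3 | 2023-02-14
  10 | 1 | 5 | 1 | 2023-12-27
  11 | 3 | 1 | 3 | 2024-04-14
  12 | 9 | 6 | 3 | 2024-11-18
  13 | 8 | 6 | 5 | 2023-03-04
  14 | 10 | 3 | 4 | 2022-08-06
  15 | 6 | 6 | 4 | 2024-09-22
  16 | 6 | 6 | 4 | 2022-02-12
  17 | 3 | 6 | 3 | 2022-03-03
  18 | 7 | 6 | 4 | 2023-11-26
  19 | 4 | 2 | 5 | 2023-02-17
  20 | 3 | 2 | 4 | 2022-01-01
SELECT name, stock FROM products WHERE stock < 131

Execution result:
name | stock
Headphones | 87
Speaker | 22
Tablet | 51
Camera | 71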